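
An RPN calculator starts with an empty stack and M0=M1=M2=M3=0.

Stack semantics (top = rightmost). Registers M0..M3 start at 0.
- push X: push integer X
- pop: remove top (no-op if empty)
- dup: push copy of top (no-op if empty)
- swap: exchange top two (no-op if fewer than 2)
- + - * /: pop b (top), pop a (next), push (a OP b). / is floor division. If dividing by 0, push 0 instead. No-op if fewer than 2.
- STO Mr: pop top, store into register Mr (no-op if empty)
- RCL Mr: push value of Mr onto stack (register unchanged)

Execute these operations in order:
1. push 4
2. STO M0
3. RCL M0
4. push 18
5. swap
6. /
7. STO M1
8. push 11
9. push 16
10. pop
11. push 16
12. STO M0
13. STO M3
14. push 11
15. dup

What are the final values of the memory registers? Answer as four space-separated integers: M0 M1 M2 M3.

After op 1 (push 4): stack=[4] mem=[0,0,0,0]
After op 2 (STO M0): stack=[empty] mem=[4,0,0,0]
After op 3 (RCL M0): stack=[4] mem=[4,0,0,0]
After op 4 (push 18): stack=[4,18] mem=[4,0,0,0]
After op 5 (swap): stack=[18,4] mem=[4,0,0,0]
After op 6 (/): stack=[4] mem=[4,0,0,0]
After op 7 (STO M1): stack=[empty] mem=[4,4,0,0]
After op 8 (push 11): stack=[11] mem=[4,4,0,0]
After op 9 (push 16): stack=[11,16] mem=[4,4,0,0]
After op 10 (pop): stack=[11] mem=[4,4,0,0]
After op 11 (push 16): stack=[11,16] mem=[4,4,0,0]
After op 12 (STO M0): stack=[11] mem=[16,4,0,0]
After op 13 (STO M3): stack=[empty] mem=[16,4,0,11]
After op 14 (push 11): stack=[11] mem=[16,4,0,11]
After op 15 (dup): stack=[11,11] mem=[16,4,0,11]

Answer: 16 4 0 11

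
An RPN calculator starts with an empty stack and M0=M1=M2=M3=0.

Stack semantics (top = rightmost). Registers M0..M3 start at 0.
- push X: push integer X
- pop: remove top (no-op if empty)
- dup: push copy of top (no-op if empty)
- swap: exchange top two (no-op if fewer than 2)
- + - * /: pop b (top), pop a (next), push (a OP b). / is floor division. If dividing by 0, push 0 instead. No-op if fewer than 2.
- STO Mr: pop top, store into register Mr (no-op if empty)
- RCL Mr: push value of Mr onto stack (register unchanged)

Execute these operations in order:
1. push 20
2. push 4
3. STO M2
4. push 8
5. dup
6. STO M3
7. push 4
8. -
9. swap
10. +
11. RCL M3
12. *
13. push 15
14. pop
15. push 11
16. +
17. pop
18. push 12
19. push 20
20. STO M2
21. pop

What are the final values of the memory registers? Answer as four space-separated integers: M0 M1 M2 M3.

Answer: 0 0 20 8

Derivation:
After op 1 (push 20): stack=[20] mem=[0,0,0,0]
After op 2 (push 4): stack=[20,4] mem=[0,0,0,0]
After op 3 (STO M2): stack=[20] mem=[0,0,4,0]
After op 4 (push 8): stack=[20,8] mem=[0,0,4,0]
After op 5 (dup): stack=[20,8,8] mem=[0,0,4,0]
After op 6 (STO M3): stack=[20,8] mem=[0,0,4,8]
After op 7 (push 4): stack=[20,8,4] mem=[0,0,4,8]
After op 8 (-): stack=[20,4] mem=[0,0,4,8]
After op 9 (swap): stack=[4,20] mem=[0,0,4,8]
After op 10 (+): stack=[24] mem=[0,0,4,8]
After op 11 (RCL M3): stack=[24,8] mem=[0,0,4,8]
After op 12 (*): stack=[192] mem=[0,0,4,8]
After op 13 (push 15): stack=[192,15] mem=[0,0,4,8]
After op 14 (pop): stack=[192] mem=[0,0,4,8]
After op 15 (push 11): stack=[192,11] mem=[0,0,4,8]
After op 16 (+): stack=[203] mem=[0,0,4,8]
After op 17 (pop): stack=[empty] mem=[0,0,4,8]
After op 18 (push 12): stack=[12] mem=[0,0,4,8]
After op 19 (push 20): stack=[12,20] mem=[0,0,4,8]
After op 20 (STO M2): stack=[12] mem=[0,0,20,8]
After op 21 (pop): stack=[empty] mem=[0,0,20,8]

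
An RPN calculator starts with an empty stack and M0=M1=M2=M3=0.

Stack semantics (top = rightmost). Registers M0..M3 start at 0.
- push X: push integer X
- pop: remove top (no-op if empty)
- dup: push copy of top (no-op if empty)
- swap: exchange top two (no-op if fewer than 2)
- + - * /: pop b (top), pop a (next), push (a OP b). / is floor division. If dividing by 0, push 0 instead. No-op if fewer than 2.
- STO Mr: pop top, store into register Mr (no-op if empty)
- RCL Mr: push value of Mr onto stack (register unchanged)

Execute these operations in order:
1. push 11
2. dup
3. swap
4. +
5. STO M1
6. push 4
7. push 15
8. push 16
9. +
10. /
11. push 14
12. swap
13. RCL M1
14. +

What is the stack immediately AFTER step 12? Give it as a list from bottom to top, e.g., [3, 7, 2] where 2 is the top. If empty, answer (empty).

After op 1 (push 11): stack=[11] mem=[0,0,0,0]
After op 2 (dup): stack=[11,11] mem=[0,0,0,0]
After op 3 (swap): stack=[11,11] mem=[0,0,0,0]
After op 4 (+): stack=[22] mem=[0,0,0,0]
After op 5 (STO M1): stack=[empty] mem=[0,22,0,0]
After op 6 (push 4): stack=[4] mem=[0,22,0,0]
After op 7 (push 15): stack=[4,15] mem=[0,22,0,0]
After op 8 (push 16): stack=[4,15,16] mem=[0,22,0,0]
After op 9 (+): stack=[4,31] mem=[0,22,0,0]
After op 10 (/): stack=[0] mem=[0,22,0,0]
After op 11 (push 14): stack=[0,14] mem=[0,22,0,0]
After op 12 (swap): stack=[14,0] mem=[0,22,0,0]

[14, 0]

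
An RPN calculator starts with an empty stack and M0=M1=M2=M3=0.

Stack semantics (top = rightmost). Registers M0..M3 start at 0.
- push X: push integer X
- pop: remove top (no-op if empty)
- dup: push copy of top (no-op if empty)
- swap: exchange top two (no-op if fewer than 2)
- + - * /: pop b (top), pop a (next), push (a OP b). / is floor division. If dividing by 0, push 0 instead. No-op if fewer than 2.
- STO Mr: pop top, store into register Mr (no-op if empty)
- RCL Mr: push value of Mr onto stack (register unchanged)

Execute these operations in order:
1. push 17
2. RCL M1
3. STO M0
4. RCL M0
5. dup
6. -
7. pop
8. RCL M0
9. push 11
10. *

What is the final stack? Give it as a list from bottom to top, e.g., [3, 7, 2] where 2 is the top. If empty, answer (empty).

After op 1 (push 17): stack=[17] mem=[0,0,0,0]
After op 2 (RCL M1): stack=[17,0] mem=[0,0,0,0]
After op 3 (STO M0): stack=[17] mem=[0,0,0,0]
After op 4 (RCL M0): stack=[17,0] mem=[0,0,0,0]
After op 5 (dup): stack=[17,0,0] mem=[0,0,0,0]
After op 6 (-): stack=[17,0] mem=[0,0,0,0]
After op 7 (pop): stack=[17] mem=[0,0,0,0]
After op 8 (RCL M0): stack=[17,0] mem=[0,0,0,0]
After op 9 (push 11): stack=[17,0,11] mem=[0,0,0,0]
After op 10 (*): stack=[17,0] mem=[0,0,0,0]

Answer: [17, 0]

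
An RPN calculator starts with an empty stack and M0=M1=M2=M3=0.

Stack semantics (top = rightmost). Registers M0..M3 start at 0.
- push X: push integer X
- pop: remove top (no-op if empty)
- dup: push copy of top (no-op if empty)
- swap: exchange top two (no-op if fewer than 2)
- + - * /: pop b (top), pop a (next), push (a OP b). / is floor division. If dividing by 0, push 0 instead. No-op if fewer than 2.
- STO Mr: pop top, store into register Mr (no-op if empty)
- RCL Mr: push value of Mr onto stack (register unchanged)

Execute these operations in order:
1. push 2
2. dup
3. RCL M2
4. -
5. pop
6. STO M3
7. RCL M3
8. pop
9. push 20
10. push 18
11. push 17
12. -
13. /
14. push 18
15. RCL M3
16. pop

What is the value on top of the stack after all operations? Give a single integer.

Answer: 18

Derivation:
After op 1 (push 2): stack=[2] mem=[0,0,0,0]
After op 2 (dup): stack=[2,2] mem=[0,0,0,0]
After op 3 (RCL M2): stack=[2,2,0] mem=[0,0,0,0]
After op 4 (-): stack=[2,2] mem=[0,0,0,0]
After op 5 (pop): stack=[2] mem=[0,0,0,0]
After op 6 (STO M3): stack=[empty] mem=[0,0,0,2]
After op 7 (RCL M3): stack=[2] mem=[0,0,0,2]
After op 8 (pop): stack=[empty] mem=[0,0,0,2]
After op 9 (push 20): stack=[20] mem=[0,0,0,2]
After op 10 (push 18): stack=[20,18] mem=[0,0,0,2]
After op 11 (push 17): stack=[20,18,17] mem=[0,0,0,2]
After op 12 (-): stack=[20,1] mem=[0,0,0,2]
After op 13 (/): stack=[20] mem=[0,0,0,2]
After op 14 (push 18): stack=[20,18] mem=[0,0,0,2]
After op 15 (RCL M3): stack=[20,18,2] mem=[0,0,0,2]
After op 16 (pop): stack=[20,18] mem=[0,0,0,2]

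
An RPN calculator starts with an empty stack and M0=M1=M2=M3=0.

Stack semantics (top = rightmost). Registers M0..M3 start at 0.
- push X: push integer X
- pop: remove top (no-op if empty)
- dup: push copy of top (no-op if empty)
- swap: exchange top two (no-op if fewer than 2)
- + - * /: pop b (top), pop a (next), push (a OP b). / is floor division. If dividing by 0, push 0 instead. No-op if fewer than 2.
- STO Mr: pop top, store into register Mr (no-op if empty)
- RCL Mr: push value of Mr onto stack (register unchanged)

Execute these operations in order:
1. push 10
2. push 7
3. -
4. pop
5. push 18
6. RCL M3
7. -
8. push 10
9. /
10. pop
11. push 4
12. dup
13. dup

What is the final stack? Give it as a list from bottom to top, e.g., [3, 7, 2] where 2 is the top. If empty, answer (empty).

Answer: [4, 4, 4]

Derivation:
After op 1 (push 10): stack=[10] mem=[0,0,0,0]
After op 2 (push 7): stack=[10,7] mem=[0,0,0,0]
After op 3 (-): stack=[3] mem=[0,0,0,0]
After op 4 (pop): stack=[empty] mem=[0,0,0,0]
After op 5 (push 18): stack=[18] mem=[0,0,0,0]
After op 6 (RCL M3): stack=[18,0] mem=[0,0,0,0]
After op 7 (-): stack=[18] mem=[0,0,0,0]
After op 8 (push 10): stack=[18,10] mem=[0,0,0,0]
After op 9 (/): stack=[1] mem=[0,0,0,0]
After op 10 (pop): stack=[empty] mem=[0,0,0,0]
After op 11 (push 4): stack=[4] mem=[0,0,0,0]
After op 12 (dup): stack=[4,4] mem=[0,0,0,0]
After op 13 (dup): stack=[4,4,4] mem=[0,0,0,0]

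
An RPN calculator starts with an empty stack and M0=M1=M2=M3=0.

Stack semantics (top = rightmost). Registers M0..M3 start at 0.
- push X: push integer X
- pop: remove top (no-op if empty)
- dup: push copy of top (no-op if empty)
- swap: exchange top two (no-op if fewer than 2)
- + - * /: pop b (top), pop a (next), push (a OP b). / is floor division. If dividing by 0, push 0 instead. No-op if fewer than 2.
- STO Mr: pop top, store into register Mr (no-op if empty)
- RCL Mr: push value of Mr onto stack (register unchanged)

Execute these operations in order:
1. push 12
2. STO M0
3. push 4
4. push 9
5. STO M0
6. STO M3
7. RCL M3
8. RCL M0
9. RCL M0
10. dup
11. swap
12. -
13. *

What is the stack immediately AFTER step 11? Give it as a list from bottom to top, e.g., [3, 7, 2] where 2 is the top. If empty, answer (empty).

After op 1 (push 12): stack=[12] mem=[0,0,0,0]
After op 2 (STO M0): stack=[empty] mem=[12,0,0,0]
After op 3 (push 4): stack=[4] mem=[12,0,0,0]
After op 4 (push 9): stack=[4,9] mem=[12,0,0,0]
After op 5 (STO M0): stack=[4] mem=[9,0,0,0]
After op 6 (STO M3): stack=[empty] mem=[9,0,0,4]
After op 7 (RCL M3): stack=[4] mem=[9,0,0,4]
After op 8 (RCL M0): stack=[4,9] mem=[9,0,0,4]
After op 9 (RCL M0): stack=[4,9,9] mem=[9,0,0,4]
After op 10 (dup): stack=[4,9,9,9] mem=[9,0,0,4]
After op 11 (swap): stack=[4,9,9,9] mem=[9,0,0,4]

[4, 9, 9, 9]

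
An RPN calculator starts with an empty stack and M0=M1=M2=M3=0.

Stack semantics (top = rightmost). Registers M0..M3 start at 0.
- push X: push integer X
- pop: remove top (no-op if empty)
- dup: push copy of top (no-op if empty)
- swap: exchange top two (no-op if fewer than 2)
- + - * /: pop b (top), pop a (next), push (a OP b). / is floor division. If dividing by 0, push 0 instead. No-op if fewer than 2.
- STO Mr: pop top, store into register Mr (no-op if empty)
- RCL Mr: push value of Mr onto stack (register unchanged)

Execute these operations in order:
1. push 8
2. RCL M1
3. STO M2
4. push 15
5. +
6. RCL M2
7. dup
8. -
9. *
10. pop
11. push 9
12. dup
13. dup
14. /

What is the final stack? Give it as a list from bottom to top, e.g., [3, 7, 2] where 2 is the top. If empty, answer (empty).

After op 1 (push 8): stack=[8] mem=[0,0,0,0]
After op 2 (RCL M1): stack=[8,0] mem=[0,0,0,0]
After op 3 (STO M2): stack=[8] mem=[0,0,0,0]
After op 4 (push 15): stack=[8,15] mem=[0,0,0,0]
After op 5 (+): stack=[23] mem=[0,0,0,0]
After op 6 (RCL M2): stack=[23,0] mem=[0,0,0,0]
After op 7 (dup): stack=[23,0,0] mem=[0,0,0,0]
After op 8 (-): stack=[23,0] mem=[0,0,0,0]
After op 9 (*): stack=[0] mem=[0,0,0,0]
After op 10 (pop): stack=[empty] mem=[0,0,0,0]
After op 11 (push 9): stack=[9] mem=[0,0,0,0]
After op 12 (dup): stack=[9,9] mem=[0,0,0,0]
After op 13 (dup): stack=[9,9,9] mem=[0,0,0,0]
After op 14 (/): stack=[9,1] mem=[0,0,0,0]

Answer: [9, 1]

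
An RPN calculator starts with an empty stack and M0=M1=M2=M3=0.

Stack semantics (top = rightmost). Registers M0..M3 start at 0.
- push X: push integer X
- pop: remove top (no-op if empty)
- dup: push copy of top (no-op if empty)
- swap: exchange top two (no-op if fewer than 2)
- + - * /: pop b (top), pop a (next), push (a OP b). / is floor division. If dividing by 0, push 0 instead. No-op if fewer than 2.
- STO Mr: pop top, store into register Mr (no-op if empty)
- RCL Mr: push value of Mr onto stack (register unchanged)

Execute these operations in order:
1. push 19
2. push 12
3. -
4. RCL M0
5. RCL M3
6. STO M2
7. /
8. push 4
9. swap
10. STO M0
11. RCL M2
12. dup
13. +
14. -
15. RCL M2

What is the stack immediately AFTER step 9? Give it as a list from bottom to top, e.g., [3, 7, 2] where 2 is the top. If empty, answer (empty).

After op 1 (push 19): stack=[19] mem=[0,0,0,0]
After op 2 (push 12): stack=[19,12] mem=[0,0,0,0]
After op 3 (-): stack=[7] mem=[0,0,0,0]
After op 4 (RCL M0): stack=[7,0] mem=[0,0,0,0]
After op 5 (RCL M3): stack=[7,0,0] mem=[0,0,0,0]
After op 6 (STO M2): stack=[7,0] mem=[0,0,0,0]
After op 7 (/): stack=[0] mem=[0,0,0,0]
After op 8 (push 4): stack=[0,4] mem=[0,0,0,0]
After op 9 (swap): stack=[4,0] mem=[0,0,0,0]

[4, 0]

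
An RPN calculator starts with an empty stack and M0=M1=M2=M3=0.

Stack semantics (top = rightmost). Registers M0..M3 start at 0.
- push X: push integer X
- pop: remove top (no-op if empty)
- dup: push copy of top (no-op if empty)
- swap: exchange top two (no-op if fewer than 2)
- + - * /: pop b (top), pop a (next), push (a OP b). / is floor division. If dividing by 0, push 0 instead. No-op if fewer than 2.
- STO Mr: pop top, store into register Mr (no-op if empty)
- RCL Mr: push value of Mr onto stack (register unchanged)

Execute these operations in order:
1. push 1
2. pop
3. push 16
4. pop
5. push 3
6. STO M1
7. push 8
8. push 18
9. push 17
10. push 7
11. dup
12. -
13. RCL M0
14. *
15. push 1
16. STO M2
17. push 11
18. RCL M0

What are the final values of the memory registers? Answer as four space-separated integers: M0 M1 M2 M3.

Answer: 0 3 1 0

Derivation:
After op 1 (push 1): stack=[1] mem=[0,0,0,0]
After op 2 (pop): stack=[empty] mem=[0,0,0,0]
After op 3 (push 16): stack=[16] mem=[0,0,0,0]
After op 4 (pop): stack=[empty] mem=[0,0,0,0]
After op 5 (push 3): stack=[3] mem=[0,0,0,0]
After op 6 (STO M1): stack=[empty] mem=[0,3,0,0]
After op 7 (push 8): stack=[8] mem=[0,3,0,0]
After op 8 (push 18): stack=[8,18] mem=[0,3,0,0]
After op 9 (push 17): stack=[8,18,17] mem=[0,3,0,0]
After op 10 (push 7): stack=[8,18,17,7] mem=[0,3,0,0]
After op 11 (dup): stack=[8,18,17,7,7] mem=[0,3,0,0]
After op 12 (-): stack=[8,18,17,0] mem=[0,3,0,0]
After op 13 (RCL M0): stack=[8,18,17,0,0] mem=[0,3,0,0]
After op 14 (*): stack=[8,18,17,0] mem=[0,3,0,0]
After op 15 (push 1): stack=[8,18,17,0,1] mem=[0,3,0,0]
After op 16 (STO M2): stack=[8,18,17,0] mem=[0,3,1,0]
After op 17 (push 11): stack=[8,18,17,0,11] mem=[0,3,1,0]
After op 18 (RCL M0): stack=[8,18,17,0,11,0] mem=[0,3,1,0]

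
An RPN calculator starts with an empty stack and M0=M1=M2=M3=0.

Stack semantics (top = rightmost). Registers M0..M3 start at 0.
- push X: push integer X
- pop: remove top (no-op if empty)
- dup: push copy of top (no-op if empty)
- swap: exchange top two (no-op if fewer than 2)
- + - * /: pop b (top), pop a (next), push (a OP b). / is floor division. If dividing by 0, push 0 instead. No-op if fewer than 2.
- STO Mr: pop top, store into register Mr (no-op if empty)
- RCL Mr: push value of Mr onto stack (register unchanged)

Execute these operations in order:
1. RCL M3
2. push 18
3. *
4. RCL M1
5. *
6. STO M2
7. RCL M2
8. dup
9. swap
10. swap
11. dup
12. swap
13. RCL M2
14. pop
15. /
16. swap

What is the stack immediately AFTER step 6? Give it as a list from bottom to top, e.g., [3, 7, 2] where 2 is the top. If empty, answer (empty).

After op 1 (RCL M3): stack=[0] mem=[0,0,0,0]
After op 2 (push 18): stack=[0,18] mem=[0,0,0,0]
After op 3 (*): stack=[0] mem=[0,0,0,0]
After op 4 (RCL M1): stack=[0,0] mem=[0,0,0,0]
After op 5 (*): stack=[0] mem=[0,0,0,0]
After op 6 (STO M2): stack=[empty] mem=[0,0,0,0]

(empty)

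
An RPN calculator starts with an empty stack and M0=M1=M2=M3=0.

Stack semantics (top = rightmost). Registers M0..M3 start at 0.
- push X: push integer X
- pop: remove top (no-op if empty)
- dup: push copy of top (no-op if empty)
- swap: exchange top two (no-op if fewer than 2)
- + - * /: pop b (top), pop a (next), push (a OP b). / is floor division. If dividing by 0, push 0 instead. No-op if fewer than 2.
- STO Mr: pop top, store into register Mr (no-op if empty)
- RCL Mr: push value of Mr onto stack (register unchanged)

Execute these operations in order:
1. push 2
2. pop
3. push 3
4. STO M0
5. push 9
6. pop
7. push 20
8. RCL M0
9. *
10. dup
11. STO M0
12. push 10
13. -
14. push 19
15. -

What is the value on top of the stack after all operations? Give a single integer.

Answer: 31

Derivation:
After op 1 (push 2): stack=[2] mem=[0,0,0,0]
After op 2 (pop): stack=[empty] mem=[0,0,0,0]
After op 3 (push 3): stack=[3] mem=[0,0,0,0]
After op 4 (STO M0): stack=[empty] mem=[3,0,0,0]
After op 5 (push 9): stack=[9] mem=[3,0,0,0]
After op 6 (pop): stack=[empty] mem=[3,0,0,0]
After op 7 (push 20): stack=[20] mem=[3,0,0,0]
After op 8 (RCL M0): stack=[20,3] mem=[3,0,0,0]
After op 9 (*): stack=[60] mem=[3,0,0,0]
After op 10 (dup): stack=[60,60] mem=[3,0,0,0]
After op 11 (STO M0): stack=[60] mem=[60,0,0,0]
After op 12 (push 10): stack=[60,10] mem=[60,0,0,0]
After op 13 (-): stack=[50] mem=[60,0,0,0]
After op 14 (push 19): stack=[50,19] mem=[60,0,0,0]
After op 15 (-): stack=[31] mem=[60,0,0,0]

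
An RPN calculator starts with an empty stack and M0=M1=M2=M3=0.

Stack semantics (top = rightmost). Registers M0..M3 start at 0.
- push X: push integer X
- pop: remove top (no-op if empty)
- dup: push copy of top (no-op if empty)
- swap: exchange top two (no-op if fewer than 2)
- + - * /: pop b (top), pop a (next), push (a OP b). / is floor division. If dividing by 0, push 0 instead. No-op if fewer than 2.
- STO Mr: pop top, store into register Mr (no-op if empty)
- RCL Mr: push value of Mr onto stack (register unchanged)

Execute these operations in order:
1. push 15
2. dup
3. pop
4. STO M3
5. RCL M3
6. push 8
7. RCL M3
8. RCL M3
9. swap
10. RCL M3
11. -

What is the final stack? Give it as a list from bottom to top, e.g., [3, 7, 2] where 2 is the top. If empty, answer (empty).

Answer: [15, 8, 15, 0]

Derivation:
After op 1 (push 15): stack=[15] mem=[0,0,0,0]
After op 2 (dup): stack=[15,15] mem=[0,0,0,0]
After op 3 (pop): stack=[15] mem=[0,0,0,0]
After op 4 (STO M3): stack=[empty] mem=[0,0,0,15]
After op 5 (RCL M3): stack=[15] mem=[0,0,0,15]
After op 6 (push 8): stack=[15,8] mem=[0,0,0,15]
After op 7 (RCL M3): stack=[15,8,15] mem=[0,0,0,15]
After op 8 (RCL M3): stack=[15,8,15,15] mem=[0,0,0,15]
After op 9 (swap): stack=[15,8,15,15] mem=[0,0,0,15]
After op 10 (RCL M3): stack=[15,8,15,15,15] mem=[0,0,0,15]
After op 11 (-): stack=[15,8,15,0] mem=[0,0,0,15]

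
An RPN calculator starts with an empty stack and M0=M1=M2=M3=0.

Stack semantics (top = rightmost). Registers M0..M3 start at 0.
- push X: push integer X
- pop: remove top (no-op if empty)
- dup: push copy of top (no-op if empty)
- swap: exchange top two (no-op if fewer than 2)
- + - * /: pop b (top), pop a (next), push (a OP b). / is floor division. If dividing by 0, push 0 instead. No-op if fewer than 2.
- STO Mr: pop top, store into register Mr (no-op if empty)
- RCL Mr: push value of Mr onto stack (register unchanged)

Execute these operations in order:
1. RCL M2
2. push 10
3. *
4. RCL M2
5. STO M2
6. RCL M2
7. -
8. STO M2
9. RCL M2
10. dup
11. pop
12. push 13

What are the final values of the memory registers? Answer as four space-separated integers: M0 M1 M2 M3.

After op 1 (RCL M2): stack=[0] mem=[0,0,0,0]
After op 2 (push 10): stack=[0,10] mem=[0,0,0,0]
After op 3 (*): stack=[0] mem=[0,0,0,0]
After op 4 (RCL M2): stack=[0,0] mem=[0,0,0,0]
After op 5 (STO M2): stack=[0] mem=[0,0,0,0]
After op 6 (RCL M2): stack=[0,0] mem=[0,0,0,0]
After op 7 (-): stack=[0] mem=[0,0,0,0]
After op 8 (STO M2): stack=[empty] mem=[0,0,0,0]
After op 9 (RCL M2): stack=[0] mem=[0,0,0,0]
After op 10 (dup): stack=[0,0] mem=[0,0,0,0]
After op 11 (pop): stack=[0] mem=[0,0,0,0]
After op 12 (push 13): stack=[0,13] mem=[0,0,0,0]

Answer: 0 0 0 0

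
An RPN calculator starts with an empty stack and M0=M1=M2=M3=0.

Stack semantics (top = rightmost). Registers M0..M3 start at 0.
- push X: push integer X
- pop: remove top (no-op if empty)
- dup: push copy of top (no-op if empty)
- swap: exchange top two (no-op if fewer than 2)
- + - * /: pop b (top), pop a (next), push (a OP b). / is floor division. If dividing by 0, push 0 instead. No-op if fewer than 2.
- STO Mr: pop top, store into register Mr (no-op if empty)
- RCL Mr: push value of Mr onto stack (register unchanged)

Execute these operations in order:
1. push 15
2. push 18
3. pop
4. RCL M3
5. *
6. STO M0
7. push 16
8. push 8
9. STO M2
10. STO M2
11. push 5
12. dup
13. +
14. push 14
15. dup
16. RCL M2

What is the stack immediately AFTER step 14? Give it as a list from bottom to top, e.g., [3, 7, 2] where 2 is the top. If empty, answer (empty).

After op 1 (push 15): stack=[15] mem=[0,0,0,0]
After op 2 (push 18): stack=[15,18] mem=[0,0,0,0]
After op 3 (pop): stack=[15] mem=[0,0,0,0]
After op 4 (RCL M3): stack=[15,0] mem=[0,0,0,0]
After op 5 (*): stack=[0] mem=[0,0,0,0]
After op 6 (STO M0): stack=[empty] mem=[0,0,0,0]
After op 7 (push 16): stack=[16] mem=[0,0,0,0]
After op 8 (push 8): stack=[16,8] mem=[0,0,0,0]
After op 9 (STO M2): stack=[16] mem=[0,0,8,0]
After op 10 (STO M2): stack=[empty] mem=[0,0,16,0]
After op 11 (push 5): stack=[5] mem=[0,0,16,0]
After op 12 (dup): stack=[5,5] mem=[0,0,16,0]
After op 13 (+): stack=[10] mem=[0,0,16,0]
After op 14 (push 14): stack=[10,14] mem=[0,0,16,0]

[10, 14]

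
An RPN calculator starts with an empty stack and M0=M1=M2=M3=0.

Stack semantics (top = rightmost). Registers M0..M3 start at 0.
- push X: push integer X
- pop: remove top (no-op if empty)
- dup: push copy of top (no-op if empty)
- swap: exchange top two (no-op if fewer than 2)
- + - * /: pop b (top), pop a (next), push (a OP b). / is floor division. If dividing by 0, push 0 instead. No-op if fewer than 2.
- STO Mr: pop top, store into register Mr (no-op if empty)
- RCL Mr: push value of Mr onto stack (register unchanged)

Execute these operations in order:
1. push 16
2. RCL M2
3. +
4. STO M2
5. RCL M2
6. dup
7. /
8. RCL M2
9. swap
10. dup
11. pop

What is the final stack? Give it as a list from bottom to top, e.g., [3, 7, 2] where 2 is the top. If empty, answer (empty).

After op 1 (push 16): stack=[16] mem=[0,0,0,0]
After op 2 (RCL M2): stack=[16,0] mem=[0,0,0,0]
After op 3 (+): stack=[16] mem=[0,0,0,0]
After op 4 (STO M2): stack=[empty] mem=[0,0,16,0]
After op 5 (RCL M2): stack=[16] mem=[0,0,16,0]
After op 6 (dup): stack=[16,16] mem=[0,0,16,0]
After op 7 (/): stack=[1] mem=[0,0,16,0]
After op 8 (RCL M2): stack=[1,16] mem=[0,0,16,0]
After op 9 (swap): stack=[16,1] mem=[0,0,16,0]
After op 10 (dup): stack=[16,1,1] mem=[0,0,16,0]
After op 11 (pop): stack=[16,1] mem=[0,0,16,0]

Answer: [16, 1]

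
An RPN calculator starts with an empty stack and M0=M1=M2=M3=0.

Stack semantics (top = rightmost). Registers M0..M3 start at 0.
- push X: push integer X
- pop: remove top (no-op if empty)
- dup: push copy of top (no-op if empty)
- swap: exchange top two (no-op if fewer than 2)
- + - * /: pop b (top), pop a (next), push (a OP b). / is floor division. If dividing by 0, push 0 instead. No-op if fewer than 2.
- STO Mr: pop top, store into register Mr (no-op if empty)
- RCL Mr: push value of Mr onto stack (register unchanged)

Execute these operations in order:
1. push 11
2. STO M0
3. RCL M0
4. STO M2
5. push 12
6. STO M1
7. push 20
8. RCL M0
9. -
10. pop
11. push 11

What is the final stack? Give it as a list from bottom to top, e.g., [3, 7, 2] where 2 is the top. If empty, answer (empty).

After op 1 (push 11): stack=[11] mem=[0,0,0,0]
After op 2 (STO M0): stack=[empty] mem=[11,0,0,0]
After op 3 (RCL M0): stack=[11] mem=[11,0,0,0]
After op 4 (STO M2): stack=[empty] mem=[11,0,11,0]
After op 5 (push 12): stack=[12] mem=[11,0,11,0]
After op 6 (STO M1): stack=[empty] mem=[11,12,11,0]
After op 7 (push 20): stack=[20] mem=[11,12,11,0]
After op 8 (RCL M0): stack=[20,11] mem=[11,12,11,0]
After op 9 (-): stack=[9] mem=[11,12,11,0]
After op 10 (pop): stack=[empty] mem=[11,12,11,0]
After op 11 (push 11): stack=[11] mem=[11,12,11,0]

Answer: [11]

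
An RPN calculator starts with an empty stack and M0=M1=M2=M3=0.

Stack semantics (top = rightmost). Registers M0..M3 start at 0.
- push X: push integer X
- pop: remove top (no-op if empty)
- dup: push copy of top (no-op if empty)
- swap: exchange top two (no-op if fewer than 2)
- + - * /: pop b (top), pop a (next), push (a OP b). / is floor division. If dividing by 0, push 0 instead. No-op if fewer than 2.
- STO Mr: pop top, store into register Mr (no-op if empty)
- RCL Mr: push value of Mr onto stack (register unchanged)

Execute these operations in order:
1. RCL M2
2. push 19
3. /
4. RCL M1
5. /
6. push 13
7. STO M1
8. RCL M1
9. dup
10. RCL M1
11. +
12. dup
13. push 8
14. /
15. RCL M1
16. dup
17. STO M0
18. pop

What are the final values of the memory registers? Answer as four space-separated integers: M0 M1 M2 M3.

Answer: 13 13 0 0

Derivation:
After op 1 (RCL M2): stack=[0] mem=[0,0,0,0]
After op 2 (push 19): stack=[0,19] mem=[0,0,0,0]
After op 3 (/): stack=[0] mem=[0,0,0,0]
After op 4 (RCL M1): stack=[0,0] mem=[0,0,0,0]
After op 5 (/): stack=[0] mem=[0,0,0,0]
After op 6 (push 13): stack=[0,13] mem=[0,0,0,0]
After op 7 (STO M1): stack=[0] mem=[0,13,0,0]
After op 8 (RCL M1): stack=[0,13] mem=[0,13,0,0]
After op 9 (dup): stack=[0,13,13] mem=[0,13,0,0]
After op 10 (RCL M1): stack=[0,13,13,13] mem=[0,13,0,0]
After op 11 (+): stack=[0,13,26] mem=[0,13,0,0]
After op 12 (dup): stack=[0,13,26,26] mem=[0,13,0,0]
After op 13 (push 8): stack=[0,13,26,26,8] mem=[0,13,0,0]
After op 14 (/): stack=[0,13,26,3] mem=[0,13,0,0]
After op 15 (RCL M1): stack=[0,13,26,3,13] mem=[0,13,0,0]
After op 16 (dup): stack=[0,13,26,3,13,13] mem=[0,13,0,0]
After op 17 (STO M0): stack=[0,13,26,3,13] mem=[13,13,0,0]
After op 18 (pop): stack=[0,13,26,3] mem=[13,13,0,0]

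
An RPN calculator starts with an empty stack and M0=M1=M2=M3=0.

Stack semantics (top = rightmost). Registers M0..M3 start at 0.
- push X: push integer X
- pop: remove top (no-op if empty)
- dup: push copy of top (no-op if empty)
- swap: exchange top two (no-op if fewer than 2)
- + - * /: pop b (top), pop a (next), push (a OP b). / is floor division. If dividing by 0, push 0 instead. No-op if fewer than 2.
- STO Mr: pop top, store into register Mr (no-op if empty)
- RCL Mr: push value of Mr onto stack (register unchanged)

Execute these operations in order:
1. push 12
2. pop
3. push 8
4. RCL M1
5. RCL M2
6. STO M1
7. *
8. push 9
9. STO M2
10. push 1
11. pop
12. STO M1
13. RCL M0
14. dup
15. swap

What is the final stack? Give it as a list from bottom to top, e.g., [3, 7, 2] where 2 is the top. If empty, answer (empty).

After op 1 (push 12): stack=[12] mem=[0,0,0,0]
After op 2 (pop): stack=[empty] mem=[0,0,0,0]
After op 3 (push 8): stack=[8] mem=[0,0,0,0]
After op 4 (RCL M1): stack=[8,0] mem=[0,0,0,0]
After op 5 (RCL M2): stack=[8,0,0] mem=[0,0,0,0]
After op 6 (STO M1): stack=[8,0] mem=[0,0,0,0]
After op 7 (*): stack=[0] mem=[0,0,0,0]
After op 8 (push 9): stack=[0,9] mem=[0,0,0,0]
After op 9 (STO M2): stack=[0] mem=[0,0,9,0]
After op 10 (push 1): stack=[0,1] mem=[0,0,9,0]
After op 11 (pop): stack=[0] mem=[0,0,9,0]
After op 12 (STO M1): stack=[empty] mem=[0,0,9,0]
After op 13 (RCL M0): stack=[0] mem=[0,0,9,0]
After op 14 (dup): stack=[0,0] mem=[0,0,9,0]
After op 15 (swap): stack=[0,0] mem=[0,0,9,0]

Answer: [0, 0]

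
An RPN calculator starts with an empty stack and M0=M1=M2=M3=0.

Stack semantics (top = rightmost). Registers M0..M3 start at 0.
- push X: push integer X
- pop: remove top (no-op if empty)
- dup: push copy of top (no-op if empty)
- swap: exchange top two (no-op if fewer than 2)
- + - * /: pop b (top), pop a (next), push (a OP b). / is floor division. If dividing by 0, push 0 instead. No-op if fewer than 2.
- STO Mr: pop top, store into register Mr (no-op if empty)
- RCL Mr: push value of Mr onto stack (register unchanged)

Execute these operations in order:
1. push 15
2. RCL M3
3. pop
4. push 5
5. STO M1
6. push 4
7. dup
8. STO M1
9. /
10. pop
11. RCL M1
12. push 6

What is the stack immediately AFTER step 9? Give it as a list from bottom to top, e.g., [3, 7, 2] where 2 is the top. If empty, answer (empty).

After op 1 (push 15): stack=[15] mem=[0,0,0,0]
After op 2 (RCL M3): stack=[15,0] mem=[0,0,0,0]
After op 3 (pop): stack=[15] mem=[0,0,0,0]
After op 4 (push 5): stack=[15,5] mem=[0,0,0,0]
After op 5 (STO M1): stack=[15] mem=[0,5,0,0]
After op 6 (push 4): stack=[15,4] mem=[0,5,0,0]
After op 7 (dup): stack=[15,4,4] mem=[0,5,0,0]
After op 8 (STO M1): stack=[15,4] mem=[0,4,0,0]
After op 9 (/): stack=[3] mem=[0,4,0,0]

[3]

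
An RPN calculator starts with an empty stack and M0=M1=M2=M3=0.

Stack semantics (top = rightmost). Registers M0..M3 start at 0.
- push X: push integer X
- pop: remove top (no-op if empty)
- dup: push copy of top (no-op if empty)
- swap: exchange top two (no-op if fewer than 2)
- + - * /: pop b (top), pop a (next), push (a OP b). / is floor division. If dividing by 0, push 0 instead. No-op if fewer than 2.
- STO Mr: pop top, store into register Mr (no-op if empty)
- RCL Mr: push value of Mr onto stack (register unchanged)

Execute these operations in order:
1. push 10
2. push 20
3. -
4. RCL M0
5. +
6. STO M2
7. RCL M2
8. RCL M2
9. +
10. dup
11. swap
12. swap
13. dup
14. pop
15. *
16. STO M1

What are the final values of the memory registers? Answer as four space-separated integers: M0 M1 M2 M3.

After op 1 (push 10): stack=[10] mem=[0,0,0,0]
After op 2 (push 20): stack=[10,20] mem=[0,0,0,0]
After op 3 (-): stack=[-10] mem=[0,0,0,0]
After op 4 (RCL M0): stack=[-10,0] mem=[0,0,0,0]
After op 5 (+): stack=[-10] mem=[0,0,0,0]
After op 6 (STO M2): stack=[empty] mem=[0,0,-10,0]
After op 7 (RCL M2): stack=[-10] mem=[0,0,-10,0]
After op 8 (RCL M2): stack=[-10,-10] mem=[0,0,-10,0]
After op 9 (+): stack=[-20] mem=[0,0,-10,0]
After op 10 (dup): stack=[-20,-20] mem=[0,0,-10,0]
After op 11 (swap): stack=[-20,-20] mem=[0,0,-10,0]
After op 12 (swap): stack=[-20,-20] mem=[0,0,-10,0]
After op 13 (dup): stack=[-20,-20,-20] mem=[0,0,-10,0]
After op 14 (pop): stack=[-20,-20] mem=[0,0,-10,0]
After op 15 (*): stack=[400] mem=[0,0,-10,0]
After op 16 (STO M1): stack=[empty] mem=[0,400,-10,0]

Answer: 0 400 -10 0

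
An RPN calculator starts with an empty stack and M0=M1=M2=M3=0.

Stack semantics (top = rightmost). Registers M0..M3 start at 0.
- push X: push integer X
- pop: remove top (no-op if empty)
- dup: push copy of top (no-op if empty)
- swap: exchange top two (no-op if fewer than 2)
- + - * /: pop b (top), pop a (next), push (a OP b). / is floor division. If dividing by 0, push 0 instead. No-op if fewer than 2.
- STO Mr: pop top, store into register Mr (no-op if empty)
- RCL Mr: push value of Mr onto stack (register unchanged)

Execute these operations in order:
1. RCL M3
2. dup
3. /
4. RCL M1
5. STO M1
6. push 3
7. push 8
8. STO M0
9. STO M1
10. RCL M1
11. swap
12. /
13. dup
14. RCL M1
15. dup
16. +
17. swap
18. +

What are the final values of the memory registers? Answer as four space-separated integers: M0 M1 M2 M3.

After op 1 (RCL M3): stack=[0] mem=[0,0,0,0]
After op 2 (dup): stack=[0,0] mem=[0,0,0,0]
After op 3 (/): stack=[0] mem=[0,0,0,0]
After op 4 (RCL M1): stack=[0,0] mem=[0,0,0,0]
After op 5 (STO M1): stack=[0] mem=[0,0,0,0]
After op 6 (push 3): stack=[0,3] mem=[0,0,0,0]
After op 7 (push 8): stack=[0,3,8] mem=[0,0,0,0]
After op 8 (STO M0): stack=[0,3] mem=[8,0,0,0]
After op 9 (STO M1): stack=[0] mem=[8,3,0,0]
After op 10 (RCL M1): stack=[0,3] mem=[8,3,0,0]
After op 11 (swap): stack=[3,0] mem=[8,3,0,0]
After op 12 (/): stack=[0] mem=[8,3,0,0]
After op 13 (dup): stack=[0,0] mem=[8,3,0,0]
After op 14 (RCL M1): stack=[0,0,3] mem=[8,3,0,0]
After op 15 (dup): stack=[0,0,3,3] mem=[8,3,0,0]
After op 16 (+): stack=[0,0,6] mem=[8,3,0,0]
After op 17 (swap): stack=[0,6,0] mem=[8,3,0,0]
After op 18 (+): stack=[0,6] mem=[8,3,0,0]

Answer: 8 3 0 0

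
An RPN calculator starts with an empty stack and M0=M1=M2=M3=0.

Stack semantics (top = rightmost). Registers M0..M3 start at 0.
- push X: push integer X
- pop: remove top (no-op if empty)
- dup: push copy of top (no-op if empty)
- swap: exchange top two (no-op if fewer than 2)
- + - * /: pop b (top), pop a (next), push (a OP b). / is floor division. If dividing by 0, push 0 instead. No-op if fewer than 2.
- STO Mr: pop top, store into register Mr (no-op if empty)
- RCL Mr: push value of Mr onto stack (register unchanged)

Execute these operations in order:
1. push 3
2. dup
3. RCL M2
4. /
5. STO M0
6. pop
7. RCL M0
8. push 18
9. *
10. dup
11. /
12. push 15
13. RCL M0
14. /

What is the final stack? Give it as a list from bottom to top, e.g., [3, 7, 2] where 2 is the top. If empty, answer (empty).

Answer: [0, 0]

Derivation:
After op 1 (push 3): stack=[3] mem=[0,0,0,0]
After op 2 (dup): stack=[3,3] mem=[0,0,0,0]
After op 3 (RCL M2): stack=[3,3,0] mem=[0,0,0,0]
After op 4 (/): stack=[3,0] mem=[0,0,0,0]
After op 5 (STO M0): stack=[3] mem=[0,0,0,0]
After op 6 (pop): stack=[empty] mem=[0,0,0,0]
After op 7 (RCL M0): stack=[0] mem=[0,0,0,0]
After op 8 (push 18): stack=[0,18] mem=[0,0,0,0]
After op 9 (*): stack=[0] mem=[0,0,0,0]
After op 10 (dup): stack=[0,0] mem=[0,0,0,0]
After op 11 (/): stack=[0] mem=[0,0,0,0]
After op 12 (push 15): stack=[0,15] mem=[0,0,0,0]
After op 13 (RCL M0): stack=[0,15,0] mem=[0,0,0,0]
After op 14 (/): stack=[0,0] mem=[0,0,0,0]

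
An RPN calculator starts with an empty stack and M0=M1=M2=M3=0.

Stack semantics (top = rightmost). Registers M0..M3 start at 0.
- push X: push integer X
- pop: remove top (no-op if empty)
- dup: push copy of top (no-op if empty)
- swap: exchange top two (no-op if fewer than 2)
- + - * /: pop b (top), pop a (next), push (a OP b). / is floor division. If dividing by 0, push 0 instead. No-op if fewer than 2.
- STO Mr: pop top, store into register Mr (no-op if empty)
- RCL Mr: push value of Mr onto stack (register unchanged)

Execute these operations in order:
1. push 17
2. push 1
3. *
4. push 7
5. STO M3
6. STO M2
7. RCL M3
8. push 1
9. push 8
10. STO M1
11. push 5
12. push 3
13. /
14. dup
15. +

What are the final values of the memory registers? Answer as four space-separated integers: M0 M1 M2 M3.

After op 1 (push 17): stack=[17] mem=[0,0,0,0]
After op 2 (push 1): stack=[17,1] mem=[0,0,0,0]
After op 3 (*): stack=[17] mem=[0,0,0,0]
After op 4 (push 7): stack=[17,7] mem=[0,0,0,0]
After op 5 (STO M3): stack=[17] mem=[0,0,0,7]
After op 6 (STO M2): stack=[empty] mem=[0,0,17,7]
After op 7 (RCL M3): stack=[7] mem=[0,0,17,7]
After op 8 (push 1): stack=[7,1] mem=[0,0,17,7]
After op 9 (push 8): stack=[7,1,8] mem=[0,0,17,7]
After op 10 (STO M1): stack=[7,1] mem=[0,8,17,7]
After op 11 (push 5): stack=[7,1,5] mem=[0,8,17,7]
After op 12 (push 3): stack=[7,1,5,3] mem=[0,8,17,7]
After op 13 (/): stack=[7,1,1] mem=[0,8,17,7]
After op 14 (dup): stack=[7,1,1,1] mem=[0,8,17,7]
After op 15 (+): stack=[7,1,2] mem=[0,8,17,7]

Answer: 0 8 17 7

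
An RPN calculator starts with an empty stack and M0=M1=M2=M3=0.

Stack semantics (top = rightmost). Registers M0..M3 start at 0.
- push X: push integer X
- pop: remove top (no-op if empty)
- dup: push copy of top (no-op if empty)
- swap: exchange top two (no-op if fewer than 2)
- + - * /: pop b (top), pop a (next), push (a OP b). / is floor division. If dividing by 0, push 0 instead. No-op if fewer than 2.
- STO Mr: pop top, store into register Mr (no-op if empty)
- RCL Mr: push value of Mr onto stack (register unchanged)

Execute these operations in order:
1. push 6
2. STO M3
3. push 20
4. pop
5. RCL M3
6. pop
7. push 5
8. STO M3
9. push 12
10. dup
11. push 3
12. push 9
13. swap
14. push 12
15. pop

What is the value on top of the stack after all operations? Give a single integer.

After op 1 (push 6): stack=[6] mem=[0,0,0,0]
After op 2 (STO M3): stack=[empty] mem=[0,0,0,6]
After op 3 (push 20): stack=[20] mem=[0,0,0,6]
After op 4 (pop): stack=[empty] mem=[0,0,0,6]
After op 5 (RCL M3): stack=[6] mem=[0,0,0,6]
After op 6 (pop): stack=[empty] mem=[0,0,0,6]
After op 7 (push 5): stack=[5] mem=[0,0,0,6]
After op 8 (STO M3): stack=[empty] mem=[0,0,0,5]
After op 9 (push 12): stack=[12] mem=[0,0,0,5]
After op 10 (dup): stack=[12,12] mem=[0,0,0,5]
After op 11 (push 3): stack=[12,12,3] mem=[0,0,0,5]
After op 12 (push 9): stack=[12,12,3,9] mem=[0,0,0,5]
After op 13 (swap): stack=[12,12,9,3] mem=[0,0,0,5]
After op 14 (push 12): stack=[12,12,9,3,12] mem=[0,0,0,5]
After op 15 (pop): stack=[12,12,9,3] mem=[0,0,0,5]

Answer: 3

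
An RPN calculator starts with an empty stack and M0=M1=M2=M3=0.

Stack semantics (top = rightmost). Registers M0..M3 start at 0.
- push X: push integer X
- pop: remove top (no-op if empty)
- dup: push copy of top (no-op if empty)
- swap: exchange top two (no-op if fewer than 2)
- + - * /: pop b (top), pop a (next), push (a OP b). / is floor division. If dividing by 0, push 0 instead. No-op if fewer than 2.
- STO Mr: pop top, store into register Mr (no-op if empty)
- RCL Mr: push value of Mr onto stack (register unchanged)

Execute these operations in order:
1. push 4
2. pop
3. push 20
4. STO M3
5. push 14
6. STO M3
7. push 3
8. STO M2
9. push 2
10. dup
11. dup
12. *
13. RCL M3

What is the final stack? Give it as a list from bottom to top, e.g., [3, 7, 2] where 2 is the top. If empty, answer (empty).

After op 1 (push 4): stack=[4] mem=[0,0,0,0]
After op 2 (pop): stack=[empty] mem=[0,0,0,0]
After op 3 (push 20): stack=[20] mem=[0,0,0,0]
After op 4 (STO M3): stack=[empty] mem=[0,0,0,20]
After op 5 (push 14): stack=[14] mem=[0,0,0,20]
After op 6 (STO M3): stack=[empty] mem=[0,0,0,14]
After op 7 (push 3): stack=[3] mem=[0,0,0,14]
After op 8 (STO M2): stack=[empty] mem=[0,0,3,14]
After op 9 (push 2): stack=[2] mem=[0,0,3,14]
After op 10 (dup): stack=[2,2] mem=[0,0,3,14]
After op 11 (dup): stack=[2,2,2] mem=[0,0,3,14]
After op 12 (*): stack=[2,4] mem=[0,0,3,14]
After op 13 (RCL M3): stack=[2,4,14] mem=[0,0,3,14]

Answer: [2, 4, 14]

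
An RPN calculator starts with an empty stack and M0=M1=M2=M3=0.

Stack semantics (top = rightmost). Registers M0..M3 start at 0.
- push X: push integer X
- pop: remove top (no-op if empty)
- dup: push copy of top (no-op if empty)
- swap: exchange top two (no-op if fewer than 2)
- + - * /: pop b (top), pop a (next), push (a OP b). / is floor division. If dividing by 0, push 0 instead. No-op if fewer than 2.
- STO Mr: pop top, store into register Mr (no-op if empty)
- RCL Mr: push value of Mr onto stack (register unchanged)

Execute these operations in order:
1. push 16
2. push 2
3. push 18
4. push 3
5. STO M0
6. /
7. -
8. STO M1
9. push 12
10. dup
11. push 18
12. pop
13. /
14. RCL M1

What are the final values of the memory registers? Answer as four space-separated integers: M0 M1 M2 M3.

After op 1 (push 16): stack=[16] mem=[0,0,0,0]
After op 2 (push 2): stack=[16,2] mem=[0,0,0,0]
After op 3 (push 18): stack=[16,2,18] mem=[0,0,0,0]
After op 4 (push 3): stack=[16,2,18,3] mem=[0,0,0,0]
After op 5 (STO M0): stack=[16,2,18] mem=[3,0,0,0]
After op 6 (/): stack=[16,0] mem=[3,0,0,0]
After op 7 (-): stack=[16] mem=[3,0,0,0]
After op 8 (STO M1): stack=[empty] mem=[3,16,0,0]
After op 9 (push 12): stack=[12] mem=[3,16,0,0]
After op 10 (dup): stack=[12,12] mem=[3,16,0,0]
After op 11 (push 18): stack=[12,12,18] mem=[3,16,0,0]
After op 12 (pop): stack=[12,12] mem=[3,16,0,0]
After op 13 (/): stack=[1] mem=[3,16,0,0]
After op 14 (RCL M1): stack=[1,16] mem=[3,16,0,0]

Answer: 3 16 0 0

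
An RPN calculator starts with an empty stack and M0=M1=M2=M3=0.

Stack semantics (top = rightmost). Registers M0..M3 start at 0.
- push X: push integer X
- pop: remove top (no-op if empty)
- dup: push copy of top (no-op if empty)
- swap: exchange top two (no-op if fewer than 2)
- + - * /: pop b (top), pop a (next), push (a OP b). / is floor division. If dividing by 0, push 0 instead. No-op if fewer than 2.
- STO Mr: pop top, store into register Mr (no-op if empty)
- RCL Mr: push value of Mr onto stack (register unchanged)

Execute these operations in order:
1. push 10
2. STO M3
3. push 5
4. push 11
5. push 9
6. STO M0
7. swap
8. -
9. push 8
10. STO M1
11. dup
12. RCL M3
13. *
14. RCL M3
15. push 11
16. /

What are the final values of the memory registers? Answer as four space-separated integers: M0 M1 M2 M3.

After op 1 (push 10): stack=[10] mem=[0,0,0,0]
After op 2 (STO M3): stack=[empty] mem=[0,0,0,10]
After op 3 (push 5): stack=[5] mem=[0,0,0,10]
After op 4 (push 11): stack=[5,11] mem=[0,0,0,10]
After op 5 (push 9): stack=[5,11,9] mem=[0,0,0,10]
After op 6 (STO M0): stack=[5,11] mem=[9,0,0,10]
After op 7 (swap): stack=[11,5] mem=[9,0,0,10]
After op 8 (-): stack=[6] mem=[9,0,0,10]
After op 9 (push 8): stack=[6,8] mem=[9,0,0,10]
After op 10 (STO M1): stack=[6] mem=[9,8,0,10]
After op 11 (dup): stack=[6,6] mem=[9,8,0,10]
After op 12 (RCL M3): stack=[6,6,10] mem=[9,8,0,10]
After op 13 (*): stack=[6,60] mem=[9,8,0,10]
After op 14 (RCL M3): stack=[6,60,10] mem=[9,8,0,10]
After op 15 (push 11): stack=[6,60,10,11] mem=[9,8,0,10]
After op 16 (/): stack=[6,60,0] mem=[9,8,0,10]

Answer: 9 8 0 10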